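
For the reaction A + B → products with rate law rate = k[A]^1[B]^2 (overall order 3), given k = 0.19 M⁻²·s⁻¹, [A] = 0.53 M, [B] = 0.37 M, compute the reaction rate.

0.01379 M/s

Step 1: The rate law is rate = k[A]^1[B]^2, overall order = 1+2 = 3
Step 2: Substitute values: rate = 0.19 × (0.53)^1 × (0.37)^2
Step 3: rate = 0.19 × 0.53 × 0.1369 = 0.0137858 M/s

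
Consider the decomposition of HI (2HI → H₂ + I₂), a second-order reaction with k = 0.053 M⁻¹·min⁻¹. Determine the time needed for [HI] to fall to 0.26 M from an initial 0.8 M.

48.98 min

Step 1: For second-order: t = (1/[HI] - 1/[HI]₀)/k
Step 2: t = (1/0.26 - 1/0.8)/0.053
Step 3: t = (3.846 - 1.25)/0.053
Step 4: t = 2.596/0.053 = 48.98 min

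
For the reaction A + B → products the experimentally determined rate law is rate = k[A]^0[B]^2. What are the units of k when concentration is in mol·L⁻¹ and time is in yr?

(mol·L⁻¹)⁻¹·yr⁻¹

Step 1: Overall order = 0 + 2 = 2.
Step 2: rate has units mol·L⁻¹·yr⁻¹; [A]^0[B]^2 has units (mol·L⁻¹)^2.
Step 3: k = rate/([A]^0[B]^2), so units of k = (mol·L⁻¹)^(1-2)·yr⁻¹ = (mol·L⁻¹)⁻¹·yr⁻¹.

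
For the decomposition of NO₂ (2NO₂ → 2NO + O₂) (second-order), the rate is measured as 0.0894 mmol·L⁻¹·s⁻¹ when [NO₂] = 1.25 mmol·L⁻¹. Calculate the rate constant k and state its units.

0.05722 (mmol·L⁻¹)⁻¹·s⁻¹

Step 1: rate = k[NO₂]^2, so k = rate / [NO₂]^2.
Step 2: k = 0.0894 / (1.25)^2 = 0.0894 / 1.562.
Step 3: k = 0.05722 (mmol·L⁻¹)⁻¹·s⁻¹.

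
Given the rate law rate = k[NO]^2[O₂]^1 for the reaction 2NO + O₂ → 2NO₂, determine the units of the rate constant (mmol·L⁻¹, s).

(mmol·L⁻¹)⁻²·s⁻¹

Step 1: Overall order = 2 + 1 = 3.
Step 2: rate has units mmol·L⁻¹·s⁻¹; [NO]^2[O₂]^1 has units (mmol·L⁻¹)^3.
Step 3: k = rate/([NO]^2[O₂]^1), so units of k = (mmol·L⁻¹)^(1-3)·s⁻¹ = (mmol·L⁻¹)⁻²·s⁻¹.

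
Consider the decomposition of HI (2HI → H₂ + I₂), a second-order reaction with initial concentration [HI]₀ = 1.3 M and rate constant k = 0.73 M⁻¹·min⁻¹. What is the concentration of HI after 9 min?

0.1363 M

Step 1: For a second-order reaction: 1/[HI] = 1/[HI]₀ + kt
Step 2: 1/[HI] = 1/1.3 + 0.73 × 9
Step 3: 1/[HI] = 0.7692 + 6.57 = 7.339
Step 4: [HI] = 1/7.339 = 0.1363 M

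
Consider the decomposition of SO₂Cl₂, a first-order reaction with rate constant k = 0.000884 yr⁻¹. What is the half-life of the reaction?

784.1 yr

Step 1: For a first-order reaction, t₁/₂ = ln(2)/k
Step 2: t₁/₂ = ln(2)/0.000884
Step 3: t₁/₂ = 0.6931/0.000884 = 784.1 yr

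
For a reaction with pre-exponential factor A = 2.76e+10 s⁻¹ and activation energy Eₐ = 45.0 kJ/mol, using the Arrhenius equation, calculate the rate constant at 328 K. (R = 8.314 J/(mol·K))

1.88e+03 s⁻¹

Step 1: Use the Arrhenius equation: k = A × exp(-Eₐ/RT)
Step 2: Convert Eₐ to J/mol: 45.0 kJ/mol = 45000 J/mol
Step 3: Calculate the exponent: -Eₐ/(RT) = -45000/(8.314 × 328) = -16.50170
Step 4: k = 2.76e+10 × exp(-16.50170)
Step 5: k = 2.76e+10 × 6.81401e-08 = 1.8807e+03 s⁻¹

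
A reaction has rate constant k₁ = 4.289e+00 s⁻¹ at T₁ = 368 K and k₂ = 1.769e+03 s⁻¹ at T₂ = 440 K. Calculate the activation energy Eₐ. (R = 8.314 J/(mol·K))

112.6 kJ/mol

Step 1: Use the two-temperature Arrhenius form: ln(k₂/k₁) = -Eₐ/R × (1/T₂ - 1/T₁)
Step 2: ln(k₂/k₁) = ln(1.769e+03/4.289e+00) = ln(412.45) = 6.02212
Step 3: 1/T₂ - 1/T₁ = 1/440 - 1/368 = -4.446640e-04 K⁻¹
Step 4: Eₐ = -R × ln(k₂/k₁) / (1/T₂ - 1/T₁) = -8.314 × 6.02212 / -4.446640e-04
Step 5: Eₐ = 1.1260e+05 J/mol = 112.6 kJ/mol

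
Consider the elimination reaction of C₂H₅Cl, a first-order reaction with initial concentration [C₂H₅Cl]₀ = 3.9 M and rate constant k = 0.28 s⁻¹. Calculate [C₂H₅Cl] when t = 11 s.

0.1792 M

Step 1: For a first-order reaction: [C₂H₅Cl] = [C₂H₅Cl]₀ × e^(-kt)
Step 2: [C₂H₅Cl] = 3.9 × e^(-0.28 × 11)
Step 3: [C₂H₅Cl] = 3.9 × e^(-3.08)
Step 4: [C₂H₅Cl] = 3.9 × 0.0459593 = 0.1792 M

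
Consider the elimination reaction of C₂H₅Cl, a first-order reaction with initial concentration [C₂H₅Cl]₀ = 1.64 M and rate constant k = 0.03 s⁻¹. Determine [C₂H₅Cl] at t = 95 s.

0.09486 M

Step 1: For a first-order reaction: [C₂H₅Cl] = [C₂H₅Cl]₀ × e^(-kt)
Step 2: [C₂H₅Cl] = 1.64 × e^(-0.03 × 95)
Step 3: [C₂H₅Cl] = 1.64 × e^(-2.85)
Step 4: [C₂H₅Cl] = 1.64 × 0.0578443 = 0.09486 M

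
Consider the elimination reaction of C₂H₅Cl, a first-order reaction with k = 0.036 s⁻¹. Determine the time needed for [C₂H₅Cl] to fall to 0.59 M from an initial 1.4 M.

24 s

Step 1: For first-order: t = ln([C₂H₅Cl]₀/[C₂H₅Cl])/k
Step 2: t = ln(1.4/0.59)/0.036
Step 3: t = ln(2.373)/0.036
Step 4: t = 0.8641/0.036 = 24 s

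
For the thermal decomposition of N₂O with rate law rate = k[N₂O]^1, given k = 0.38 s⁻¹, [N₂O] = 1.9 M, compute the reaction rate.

0.722 M/s

Step 1: Identify the rate law: rate = k[N₂O]^1
Step 2: Substitute values: rate = 0.38 × (1.9)^1
Step 3: Calculate: rate = 0.38 × 1.9 = 0.722 M/s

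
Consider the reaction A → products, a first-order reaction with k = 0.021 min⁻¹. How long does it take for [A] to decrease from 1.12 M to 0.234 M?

74.56 min

Step 1: For first-order: t = ln([A]₀/[A])/k
Step 2: t = ln(1.12/0.234)/0.021
Step 3: t = ln(4.786)/0.021
Step 4: t = 1.566/0.021 = 74.56 min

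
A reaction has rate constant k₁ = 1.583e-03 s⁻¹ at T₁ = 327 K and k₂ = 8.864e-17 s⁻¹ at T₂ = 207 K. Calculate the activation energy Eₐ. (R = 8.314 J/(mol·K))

143.1 kJ/mol

Step 1: Use the two-temperature Arrhenius form: ln(k₂/k₁) = -Eₐ/R × (1/T₂ - 1/T₁)
Step 2: ln(k₂/k₁) = ln(8.864e-17/1.583e-03) = ln(5.59949e-14) = -30.5135
Step 3: 1/T₂ - 1/T₁ = 1/207 - 1/327 = 1.772814e-03 K⁻¹
Step 4: Eₐ = -R × ln(k₂/k₁) / (1/T₂ - 1/T₁) = -8.314 × -30.5135 / 1.772814e-03
Step 5: Eₐ = 1.4310e+05 J/mol = 143.1 kJ/mol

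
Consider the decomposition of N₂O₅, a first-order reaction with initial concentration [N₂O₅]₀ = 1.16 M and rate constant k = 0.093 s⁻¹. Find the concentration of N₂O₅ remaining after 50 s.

0.01109 M

Step 1: For a first-order reaction: [N₂O₅] = [N₂O₅]₀ × e^(-kt)
Step 2: [N₂O₅] = 1.16 × e^(-0.093 × 50)
Step 3: [N₂O₅] = 1.16 × e^(-4.65)
Step 4: [N₂O₅] = 1.16 × 0.0095616 = 0.01109 M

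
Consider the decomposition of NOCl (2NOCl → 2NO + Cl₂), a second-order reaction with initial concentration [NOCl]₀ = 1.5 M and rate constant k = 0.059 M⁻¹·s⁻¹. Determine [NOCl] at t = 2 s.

1.274 M

Step 1: For a second-order reaction: 1/[NOCl] = 1/[NOCl]₀ + kt
Step 2: 1/[NOCl] = 1/1.5 + 0.059 × 2
Step 3: 1/[NOCl] = 0.6667 + 0.118 = 0.7847
Step 4: [NOCl] = 1/0.7847 = 1.274 M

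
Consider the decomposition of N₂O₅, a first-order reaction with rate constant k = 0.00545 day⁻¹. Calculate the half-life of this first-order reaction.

127.2 day

Step 1: For a first-order reaction, t₁/₂ = ln(2)/k
Step 2: t₁/₂ = ln(2)/0.00545
Step 3: t₁/₂ = 0.6931/0.00545 = 127.2 day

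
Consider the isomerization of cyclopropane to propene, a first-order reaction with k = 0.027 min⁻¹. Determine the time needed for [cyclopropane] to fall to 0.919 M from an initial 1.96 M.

28.05 min

Step 1: For first-order: t = ln([cyclopropane]₀/[cyclopropane])/k
Step 2: t = ln(1.96/0.919)/0.027
Step 3: t = ln(2.133)/0.027
Step 4: t = 0.7574/0.027 = 28.05 min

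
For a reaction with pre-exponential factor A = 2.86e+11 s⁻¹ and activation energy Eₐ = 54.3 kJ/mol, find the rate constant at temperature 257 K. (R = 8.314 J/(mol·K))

2.63e+00 s⁻¹

Step 1: Use the Arrhenius equation: k = A × exp(-Eₐ/RT)
Step 2: Convert Eₐ to J/mol: 54.3 kJ/mol = 54300 J/mol
Step 3: Calculate the exponent: -Eₐ/(RT) = -54300/(8.314 × 257) = -25.41304
Step 4: k = 2.86e+11 × exp(-25.41304)
Step 5: k = 2.86e+11 × 9.18876e-12 = 2.6280e+00 s⁻¹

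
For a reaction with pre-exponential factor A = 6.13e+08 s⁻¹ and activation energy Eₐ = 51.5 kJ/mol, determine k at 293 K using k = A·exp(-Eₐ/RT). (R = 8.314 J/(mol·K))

4.04e-01 s⁻¹

Step 1: Use the Arrhenius equation: k = A × exp(-Eₐ/RT)
Step 2: Convert Eₐ to J/mol: 51.5 kJ/mol = 51500 J/mol
Step 3: Calculate the exponent: -Eₐ/(RT) = -51500/(8.314 × 293) = -21.14120
Step 4: k = 6.13e+08 × exp(-21.14120)
Step 5: k = 6.13e+08 × 6.58406e-10 = 4.0360e-01 s⁻¹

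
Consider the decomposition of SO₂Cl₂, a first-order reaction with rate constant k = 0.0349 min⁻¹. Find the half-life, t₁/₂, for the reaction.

19.86 min

Step 1: For a first-order reaction, t₁/₂ = ln(2)/k
Step 2: t₁/₂ = ln(2)/0.0349
Step 3: t₁/₂ = 0.6931/0.0349 = 19.86 min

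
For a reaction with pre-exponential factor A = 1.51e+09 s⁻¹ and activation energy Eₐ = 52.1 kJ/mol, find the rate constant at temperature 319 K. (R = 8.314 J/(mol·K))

4.44e+00 s⁻¹

Step 1: Use the Arrhenius equation: k = A × exp(-Eₐ/RT)
Step 2: Convert Eₐ to J/mol: 52.1 kJ/mol = 52100 J/mol
Step 3: Calculate the exponent: -Eₐ/(RT) = -52100/(8.314 × 319) = -19.64432
Step 4: k = 1.51e+09 × exp(-19.64432)
Step 5: k = 1.51e+09 × 2.94158e-09 = 4.4418e+00 s⁻¹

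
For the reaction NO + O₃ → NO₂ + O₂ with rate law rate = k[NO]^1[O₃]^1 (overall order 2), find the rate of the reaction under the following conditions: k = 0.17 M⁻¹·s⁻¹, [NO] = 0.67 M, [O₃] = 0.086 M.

0.009795 M/s

Step 1: The rate law is rate = k[NO]^1[O₃]^1, overall order = 1+1 = 2
Step 2: Substitute values: rate = 0.17 × (0.67)^1 × (0.086)^1
Step 3: rate = 0.17 × 0.67 × 0.086 = 0.0097954 M/s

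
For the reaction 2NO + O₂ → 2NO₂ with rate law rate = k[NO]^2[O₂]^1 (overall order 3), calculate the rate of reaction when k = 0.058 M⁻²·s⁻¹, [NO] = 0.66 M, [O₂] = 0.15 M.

0.00379 M/s

Step 1: The rate law is rate = k[NO]^2[O₂]^1, overall order = 2+1 = 3
Step 2: Substitute values: rate = 0.058 × (0.66)^2 × (0.15)^1
Step 3: rate = 0.058 × 0.4356 × 0.15 = 0.00378972 M/s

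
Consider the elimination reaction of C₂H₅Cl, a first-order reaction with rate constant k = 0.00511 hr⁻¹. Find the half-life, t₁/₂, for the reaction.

135.6 hr

Step 1: For a first-order reaction, t₁/₂ = ln(2)/k
Step 2: t₁/₂ = ln(2)/0.00511
Step 3: t₁/₂ = 0.6931/0.00511 = 135.6 hr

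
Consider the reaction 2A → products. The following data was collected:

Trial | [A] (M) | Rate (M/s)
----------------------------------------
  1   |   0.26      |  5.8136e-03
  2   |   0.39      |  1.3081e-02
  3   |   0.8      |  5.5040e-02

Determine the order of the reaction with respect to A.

second order (2)

Step 1: Compare trials to find order n where rate₂/rate₁ = ([A]₂/[A]₁)^n
Step 2: rate₂/rate₁ = 1.3081e-02/5.8136e-03 = 2.25
Step 3: [A]₂/[A]₁ = 0.39/0.26 = 1.5
Step 4: n = ln(2.25)/ln(1.5) = 2.00 ≈ 2
Step 5: The reaction is second order in A.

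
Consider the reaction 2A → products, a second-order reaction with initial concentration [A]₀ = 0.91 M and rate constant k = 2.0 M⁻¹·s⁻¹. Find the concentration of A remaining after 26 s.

0.01883 M

Step 1: For a second-order reaction: 1/[A] = 1/[A]₀ + kt
Step 2: 1/[A] = 1/0.91 + 2.0 × 26
Step 3: 1/[A] = 1.099 + 52 = 53.1
Step 4: [A] = 1/53.1 = 0.01883 M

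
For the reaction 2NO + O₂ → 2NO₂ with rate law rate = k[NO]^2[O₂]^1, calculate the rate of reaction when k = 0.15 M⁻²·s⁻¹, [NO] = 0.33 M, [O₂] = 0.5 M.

0.008168 M/s

Step 1: The rate law is rate = k[NO]^2[O₂]^1
Step 2: Substitute: rate = 0.15 × (0.33)^2 × (0.5)^1
Step 3: rate = 0.15 × 0.1089 × 0.5 = 0.0081675 M/s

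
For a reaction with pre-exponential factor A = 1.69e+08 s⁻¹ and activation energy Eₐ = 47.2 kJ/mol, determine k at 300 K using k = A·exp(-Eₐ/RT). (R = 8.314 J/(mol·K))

1.02e+00 s⁻¹

Step 1: Use the Arrhenius equation: k = A × exp(-Eₐ/RT)
Step 2: Convert Eₐ to J/mol: 47.2 kJ/mol = 47200 J/mol
Step 3: Calculate the exponent: -Eₐ/(RT) = -47200/(8.314 × 300) = -18.92390
Step 4: k = 1.69e+08 × exp(-18.92390)
Step 5: k = 1.69e+08 × 6.04581e-09 = 1.0217e+00 s⁻¹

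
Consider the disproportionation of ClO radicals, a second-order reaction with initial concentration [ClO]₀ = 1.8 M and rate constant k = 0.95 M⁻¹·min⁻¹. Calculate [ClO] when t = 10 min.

0.09945 M

Step 1: For a second-order reaction: 1/[ClO] = 1/[ClO]₀ + kt
Step 2: 1/[ClO] = 1/1.8 + 0.95 × 10
Step 3: 1/[ClO] = 0.5556 + 9.5 = 10.06
Step 4: [ClO] = 1/10.06 = 0.09945 M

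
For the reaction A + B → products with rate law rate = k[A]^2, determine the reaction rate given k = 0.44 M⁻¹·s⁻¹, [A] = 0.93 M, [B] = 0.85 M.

0.3806 M/s

Step 1: The rate law is rate = k[A]^2
Step 2: Note that the rate does not depend on [B] (zero order in B).
Step 3: rate = 0.44 × (0.93)^2 = 0.380556 M/s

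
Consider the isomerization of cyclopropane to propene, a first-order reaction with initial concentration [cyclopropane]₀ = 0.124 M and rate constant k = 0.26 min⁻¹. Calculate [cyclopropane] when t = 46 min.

7.93e-07 M

Step 1: For a first-order reaction: [cyclopropane] = [cyclopropane]₀ × e^(-kt)
Step 2: [cyclopropane] = 0.124 × e^(-0.26 × 46)
Step 3: [cyclopropane] = 0.124 × e^(-11.96)
Step 4: [cyclopropane] = 0.124 × 6.39496e-06 = 7.93e-07 M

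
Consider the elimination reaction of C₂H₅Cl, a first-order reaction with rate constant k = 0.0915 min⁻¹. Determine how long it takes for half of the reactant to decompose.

7.575 min

Step 1: For a first-order reaction, t₁/₂ = ln(2)/k
Step 2: t₁/₂ = ln(2)/0.0915
Step 3: t₁/₂ = 0.6931/0.0915 = 7.575 min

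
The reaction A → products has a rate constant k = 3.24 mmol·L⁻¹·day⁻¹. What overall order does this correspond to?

zeroth order (0)

Step 1: The units of k for an nth-order reaction are (concentration)^(1-n)·(time)⁻¹.
Step 2: Here k has units mmol·L⁻¹·day⁻¹, so the concentration exponent is 1.
Step 3: 1 - n = 1 ⇒ n = 0. The reaction is zeroth order.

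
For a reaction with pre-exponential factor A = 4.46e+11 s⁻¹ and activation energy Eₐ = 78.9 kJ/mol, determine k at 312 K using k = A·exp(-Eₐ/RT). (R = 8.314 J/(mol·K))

2.75e-02 s⁻¹

Step 1: Use the Arrhenius equation: k = A × exp(-Eₐ/RT)
Step 2: Convert Eₐ to J/mol: 78.9 kJ/mol = 78900 J/mol
Step 3: Calculate the exponent: -Eₐ/(RT) = -78900/(8.314 × 312) = -30.41672
Step 4: k = 4.46e+11 × exp(-30.41672)
Step 5: k = 4.46e+11 × 6.16860e-14 = 2.7512e-02 s⁻¹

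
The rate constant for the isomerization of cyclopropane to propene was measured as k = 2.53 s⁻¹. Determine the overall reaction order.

first order (1)

Step 1: The units of k for an nth-order reaction are (concentration)^(1-n)·(time)⁻¹.
Step 2: Here k has units s⁻¹, so the concentration exponent is 0.
Step 3: 1 - n = 0 ⇒ n = 1. The reaction is first order.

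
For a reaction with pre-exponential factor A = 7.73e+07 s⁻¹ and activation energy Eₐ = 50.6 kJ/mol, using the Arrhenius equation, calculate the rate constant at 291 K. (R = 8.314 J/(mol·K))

6.38e-02 s⁻¹

Step 1: Use the Arrhenius equation: k = A × exp(-Eₐ/RT)
Step 2: Convert Eₐ to J/mol: 50.6 kJ/mol = 50600 J/mol
Step 3: Calculate the exponent: -Eₐ/(RT) = -50600/(8.314 × 291) = -20.91450
Step 4: k = 7.73e+07 × exp(-20.91450)
Step 5: k = 7.73e+07 × 8.25939e-10 = 6.3845e-02 s⁻¹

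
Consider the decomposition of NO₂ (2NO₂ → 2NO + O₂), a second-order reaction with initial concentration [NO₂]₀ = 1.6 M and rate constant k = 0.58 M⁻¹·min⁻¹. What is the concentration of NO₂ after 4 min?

0.3396 M

Step 1: For a second-order reaction: 1/[NO₂] = 1/[NO₂]₀ + kt
Step 2: 1/[NO₂] = 1/1.6 + 0.58 × 4
Step 3: 1/[NO₂] = 0.625 + 2.32 = 2.945
Step 4: [NO₂] = 1/2.945 = 0.3396 M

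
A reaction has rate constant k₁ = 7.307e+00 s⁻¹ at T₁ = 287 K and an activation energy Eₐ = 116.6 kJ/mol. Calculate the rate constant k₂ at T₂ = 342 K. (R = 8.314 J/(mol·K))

1.891e+04 s⁻¹

Step 1: Use the two-temperature Arrhenius form: ln(k₂/k₁) = -Eₐ/R × (1/T₂ - 1/T₁)
Step 2: Convert Eₐ to J/mol: 116.6 kJ/mol = 116600 J/mol
Step 3: 1/T₂ - 1/T₁ = 1/342 - 1/287 = -5.603439e-04 K⁻¹
Step 4: ln(k₂/k₁) = -116600/8.314 × -5.603439e-04 = 7.85856
Step 5: k₂ = k₁ × exp(7.85856) = 7.307e+00 × 2.58779e+03 = 1.891e+04 s⁻¹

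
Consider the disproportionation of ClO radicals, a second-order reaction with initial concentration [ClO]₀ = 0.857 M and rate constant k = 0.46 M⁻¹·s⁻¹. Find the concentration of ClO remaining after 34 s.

0.0595 M

Step 1: For a second-order reaction: 1/[ClO] = 1/[ClO]₀ + kt
Step 2: 1/[ClO] = 1/0.857 + 0.46 × 34
Step 3: 1/[ClO] = 1.167 + 15.64 = 16.81
Step 4: [ClO] = 1/16.81 = 0.0595 M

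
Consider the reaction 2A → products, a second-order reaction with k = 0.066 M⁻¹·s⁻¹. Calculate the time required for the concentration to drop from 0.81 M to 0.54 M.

9.353 s

Step 1: For second-order: t = (1/[A] - 1/[A]₀)/k
Step 2: t = (1/0.54 - 1/0.81)/0.066
Step 3: t = (1.852 - 1.235)/0.066
Step 4: t = 0.6173/0.066 = 9.353 s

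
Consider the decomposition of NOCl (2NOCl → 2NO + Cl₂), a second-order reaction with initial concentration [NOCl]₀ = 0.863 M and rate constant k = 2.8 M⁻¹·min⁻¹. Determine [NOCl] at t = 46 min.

0.007695 M

Step 1: For a second-order reaction: 1/[NOCl] = 1/[NOCl]₀ + kt
Step 2: 1/[NOCl] = 1/0.863 + 2.8 × 46
Step 3: 1/[NOCl] = 1.159 + 128.8 = 130
Step 4: [NOCl] = 1/130 = 0.007695 M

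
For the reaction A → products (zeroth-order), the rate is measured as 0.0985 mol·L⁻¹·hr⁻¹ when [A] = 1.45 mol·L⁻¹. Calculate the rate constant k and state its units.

0.0985 mol·L⁻¹·hr⁻¹

Step 1: For a zeroth-order reaction, rate = k (independent of concentration).
Step 2: k = rate = 0.0985 mol·L⁻¹·hr⁻¹.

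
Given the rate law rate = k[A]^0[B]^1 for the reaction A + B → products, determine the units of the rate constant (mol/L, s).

s⁻¹

Step 1: Overall order = 0 + 1 = 1.
Step 2: rate has units mol/L·s⁻¹; [A]^0[B]^1 has units (mol/L)^1.
Step 3: k = rate/([A]^0[B]^1), so units of k = (mol/L)^(1-1)·s⁻¹ = s⁻¹.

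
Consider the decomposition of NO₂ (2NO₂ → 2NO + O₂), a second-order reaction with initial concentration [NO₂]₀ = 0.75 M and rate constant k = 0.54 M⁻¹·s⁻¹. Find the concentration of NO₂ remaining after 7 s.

0.1956 M

Step 1: For a second-order reaction: 1/[NO₂] = 1/[NO₂]₀ + kt
Step 2: 1/[NO₂] = 1/0.75 + 0.54 × 7
Step 3: 1/[NO₂] = 1.333 + 3.78 = 5.113
Step 4: [NO₂] = 1/5.113 = 0.1956 M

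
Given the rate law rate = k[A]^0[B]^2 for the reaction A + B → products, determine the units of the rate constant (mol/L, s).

(mol/L)⁻¹·s⁻¹

Step 1: Overall order = 0 + 2 = 2.
Step 2: rate has units mol/L·s⁻¹; [A]^0[B]^2 has units (mol/L)^2.
Step 3: k = rate/([A]^0[B]^2), so units of k = (mol/L)^(1-2)·s⁻¹ = (mol/L)⁻¹·s⁻¹.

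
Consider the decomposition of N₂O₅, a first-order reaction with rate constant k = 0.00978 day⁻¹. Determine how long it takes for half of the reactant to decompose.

70.87 day

Step 1: For a first-order reaction, t₁/₂ = ln(2)/k
Step 2: t₁/₂ = ln(2)/0.00978
Step 3: t₁/₂ = 0.6931/0.00978 = 70.87 day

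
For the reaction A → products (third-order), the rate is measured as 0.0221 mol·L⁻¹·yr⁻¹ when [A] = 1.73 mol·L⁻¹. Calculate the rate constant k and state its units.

0.004268 (mol·L⁻¹)⁻²·yr⁻¹

Step 1: rate = k[A]^3, so k = rate / [A]^3.
Step 2: k = 0.0221 / (1.73)^3 = 0.0221 / 5.178.
Step 3: k = 0.004268 (mol·L⁻¹)⁻²·yr⁻¹.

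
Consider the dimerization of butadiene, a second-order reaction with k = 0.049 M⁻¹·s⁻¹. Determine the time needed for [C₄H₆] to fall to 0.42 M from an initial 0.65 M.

17.19 s

Step 1: For second-order: t = (1/[C₄H₆] - 1/[C₄H₆]₀)/k
Step 2: t = (1/0.42 - 1/0.65)/0.049
Step 3: t = (2.381 - 1.538)/0.049
Step 4: t = 0.8425/0.049 = 17.19 s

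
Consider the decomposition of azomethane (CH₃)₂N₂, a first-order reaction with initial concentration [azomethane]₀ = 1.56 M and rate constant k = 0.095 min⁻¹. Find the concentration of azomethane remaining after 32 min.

0.07462 M

Step 1: For a first-order reaction: [azomethane] = [azomethane]₀ × e^(-kt)
Step 2: [azomethane] = 1.56 × e^(-0.095 × 32)
Step 3: [azomethane] = 1.56 × e^(-3.04)
Step 4: [azomethane] = 1.56 × 0.0478349 = 0.07462 M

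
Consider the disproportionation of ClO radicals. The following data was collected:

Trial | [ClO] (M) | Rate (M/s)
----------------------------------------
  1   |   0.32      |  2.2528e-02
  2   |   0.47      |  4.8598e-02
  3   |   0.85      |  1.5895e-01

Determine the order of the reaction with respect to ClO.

second order (2)

Step 1: Compare trials to find order n where rate₂/rate₁ = ([ClO]₂/[ClO]₁)^n
Step 2: rate₂/rate₁ = 4.8598e-02/2.2528e-02 = 2.157
Step 3: [ClO]₂/[ClO]₁ = 0.47/0.32 = 1.469
Step 4: n = ln(2.157)/ln(1.469) = 2.00 ≈ 2
Step 5: The reaction is second order in ClO.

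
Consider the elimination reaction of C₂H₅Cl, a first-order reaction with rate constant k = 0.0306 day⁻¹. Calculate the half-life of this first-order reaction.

22.65 day

Step 1: For a first-order reaction, t₁/₂ = ln(2)/k
Step 2: t₁/₂ = ln(2)/0.0306
Step 3: t₁/₂ = 0.6931/0.0306 = 22.65 day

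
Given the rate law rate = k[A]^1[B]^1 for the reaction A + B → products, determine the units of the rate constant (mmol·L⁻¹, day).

(mmol·L⁻¹)⁻¹·day⁻¹

Step 1: Overall order = 1 + 1 = 2.
Step 2: rate has units mmol·L⁻¹·day⁻¹; [A]^1[B]^1 has units (mmol·L⁻¹)^2.
Step 3: k = rate/([A]^1[B]^1), so units of k = (mmol·L⁻¹)^(1-2)·day⁻¹ = (mmol·L⁻¹)⁻¹·day⁻¹.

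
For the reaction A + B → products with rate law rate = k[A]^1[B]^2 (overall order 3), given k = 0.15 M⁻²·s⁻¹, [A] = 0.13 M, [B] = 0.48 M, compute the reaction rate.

0.004493 M/s

Step 1: The rate law is rate = k[A]^1[B]^2, overall order = 1+2 = 3
Step 2: Substitute values: rate = 0.15 × (0.13)^1 × (0.48)^2
Step 3: rate = 0.15 × 0.13 × 0.2304 = 0.0044928 M/s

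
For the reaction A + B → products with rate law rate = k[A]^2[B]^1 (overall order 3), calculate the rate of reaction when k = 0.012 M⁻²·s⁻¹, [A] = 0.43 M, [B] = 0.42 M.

0.0009319 M/s

Step 1: The rate law is rate = k[A]^2[B]^1, overall order = 2+1 = 3
Step 2: Substitute values: rate = 0.012 × (0.43)^2 × (0.42)^1
Step 3: rate = 0.012 × 0.1849 × 0.42 = 0.000931896 M/s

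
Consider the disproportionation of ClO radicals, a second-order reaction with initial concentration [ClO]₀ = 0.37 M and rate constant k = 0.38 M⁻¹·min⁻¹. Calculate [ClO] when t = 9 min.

0.1633 M

Step 1: For a second-order reaction: 1/[ClO] = 1/[ClO]₀ + kt
Step 2: 1/[ClO] = 1/0.37 + 0.38 × 9
Step 3: 1/[ClO] = 2.703 + 3.42 = 6.123
Step 4: [ClO] = 1/6.123 = 0.1633 M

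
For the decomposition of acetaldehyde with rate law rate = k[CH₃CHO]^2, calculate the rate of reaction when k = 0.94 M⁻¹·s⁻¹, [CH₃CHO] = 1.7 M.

2.717 M/s

Step 1: Identify the rate law: rate = k[CH₃CHO]^2
Step 2: Substitute values: rate = 0.94 × (1.7)^2
Step 3: Calculate: rate = 0.94 × 2.89 = 2.7166 M/s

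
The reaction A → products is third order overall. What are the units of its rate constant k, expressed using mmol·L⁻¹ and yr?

(mmol·L⁻¹)⁻²·yr⁻¹

Step 1: For overall order n, rate = k × (concentration)^n.
Step 2: Rate has units mmol·L⁻¹·yr⁻¹; concentration term has units (mmol·L⁻¹)^3.
Step 3: k = rate / (concentration)^n, so units of k = (mmol·L⁻¹)^(1-3)·yr⁻¹ = (mmol·L⁻¹)⁻²·yr⁻¹.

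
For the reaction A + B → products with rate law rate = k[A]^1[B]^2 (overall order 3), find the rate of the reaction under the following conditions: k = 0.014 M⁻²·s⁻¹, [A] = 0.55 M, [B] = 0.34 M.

0.0008901 M/s

Step 1: The rate law is rate = k[A]^1[B]^2, overall order = 1+2 = 3
Step 2: Substitute values: rate = 0.014 × (0.55)^1 × (0.34)^2
Step 3: rate = 0.014 × 0.55 × 0.1156 = 0.00089012 M/s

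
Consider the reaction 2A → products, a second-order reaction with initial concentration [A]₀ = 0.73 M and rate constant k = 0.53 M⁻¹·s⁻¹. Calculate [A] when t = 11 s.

0.1389 M

Step 1: For a second-order reaction: 1/[A] = 1/[A]₀ + kt
Step 2: 1/[A] = 1/0.73 + 0.53 × 11
Step 3: 1/[A] = 1.37 + 5.83 = 7.2
Step 4: [A] = 1/7.2 = 0.1389 M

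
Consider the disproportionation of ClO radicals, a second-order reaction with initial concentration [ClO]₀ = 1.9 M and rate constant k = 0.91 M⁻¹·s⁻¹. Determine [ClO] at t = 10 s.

0.1039 M

Step 1: For a second-order reaction: 1/[ClO] = 1/[ClO]₀ + kt
Step 2: 1/[ClO] = 1/1.9 + 0.91 × 10
Step 3: 1/[ClO] = 0.5263 + 9.1 = 9.626
Step 4: [ClO] = 1/9.626 = 0.1039 M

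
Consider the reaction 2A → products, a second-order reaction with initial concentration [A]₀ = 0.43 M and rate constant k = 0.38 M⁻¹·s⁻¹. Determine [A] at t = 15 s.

0.1246 M

Step 1: For a second-order reaction: 1/[A] = 1/[A]₀ + kt
Step 2: 1/[A] = 1/0.43 + 0.38 × 15
Step 3: 1/[A] = 2.326 + 5.7 = 8.026
Step 4: [A] = 1/8.026 = 0.1246 M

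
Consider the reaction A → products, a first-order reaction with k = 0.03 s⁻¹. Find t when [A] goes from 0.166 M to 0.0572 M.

35.51 s

Step 1: For first-order: t = ln([A]₀/[A])/k
Step 2: t = ln(0.166/0.0572)/0.03
Step 3: t = ln(2.902)/0.03
Step 4: t = 1.065/0.03 = 35.51 s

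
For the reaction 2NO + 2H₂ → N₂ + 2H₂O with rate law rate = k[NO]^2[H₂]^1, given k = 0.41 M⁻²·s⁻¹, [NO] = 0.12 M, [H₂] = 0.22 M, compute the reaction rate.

0.001299 M/s

Step 1: The rate law is rate = k[NO]^2[H₂]^1
Step 2: Substitute: rate = 0.41 × (0.12)^2 × (0.22)^1
Step 3: rate = 0.41 × 0.0144 × 0.22 = 0.00129888 M/s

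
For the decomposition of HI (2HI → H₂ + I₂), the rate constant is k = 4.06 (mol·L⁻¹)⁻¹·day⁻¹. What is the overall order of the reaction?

second order (2)

Step 1: The units of k for an nth-order reaction are (concentration)^(1-n)·(time)⁻¹.
Step 2: Here k has units (mol·L⁻¹)⁻¹·day⁻¹, so the concentration exponent is -1.
Step 3: 1 - n = -1 ⇒ n = 2. The reaction is second order.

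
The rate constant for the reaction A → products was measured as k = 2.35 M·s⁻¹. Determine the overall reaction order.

zeroth order (0)

Step 1: The units of k for an nth-order reaction are (concentration)^(1-n)·(time)⁻¹.
Step 2: Here k has units M·s⁻¹, so the concentration exponent is 1.
Step 3: 1 - n = 1 ⇒ n = 0. The reaction is zeroth order.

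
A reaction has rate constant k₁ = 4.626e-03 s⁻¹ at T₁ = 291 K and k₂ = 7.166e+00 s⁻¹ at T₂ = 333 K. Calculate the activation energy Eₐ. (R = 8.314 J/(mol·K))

140.9 kJ/mol

Step 1: Use the two-temperature Arrhenius form: ln(k₂/k₁) = -Eₐ/R × (1/T₂ - 1/T₁)
Step 2: ln(k₂/k₁) = ln(7.166e+00/4.626e-03) = ln(1549.07) = 7.34541
Step 3: 1/T₂ - 1/T₁ = 1/333 - 1/291 = -4.334231e-04 K⁻¹
Step 4: Eₐ = -R × ln(k₂/k₁) / (1/T₂ - 1/T₁) = -8.314 × 7.34541 / -4.334231e-04
Step 5: Eₐ = 1.4090e+05 J/mol = 140.9 kJ/mol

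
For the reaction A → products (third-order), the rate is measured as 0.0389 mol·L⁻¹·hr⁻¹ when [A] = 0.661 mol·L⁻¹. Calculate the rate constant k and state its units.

0.1347 (mol·L⁻¹)⁻²·hr⁻¹

Step 1: rate = k[A]^3, so k = rate / [A]^3.
Step 2: k = 0.0389 / (0.661)^3 = 0.0389 / 0.2888.
Step 3: k = 0.1347 (mol·L⁻¹)⁻²·hr⁻¹.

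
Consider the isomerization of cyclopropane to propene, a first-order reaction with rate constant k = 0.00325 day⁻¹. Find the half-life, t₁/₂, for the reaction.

213.3 day

Step 1: For a first-order reaction, t₁/₂ = ln(2)/k
Step 2: t₁/₂ = ln(2)/0.00325
Step 3: t₁/₂ = 0.6931/0.00325 = 213.3 day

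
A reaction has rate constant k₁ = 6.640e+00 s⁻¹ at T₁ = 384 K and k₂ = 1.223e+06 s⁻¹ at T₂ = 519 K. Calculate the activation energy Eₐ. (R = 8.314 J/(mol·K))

148.8 kJ/mol

Step 1: Use the two-temperature Arrhenius form: ln(k₂/k₁) = -Eₐ/R × (1/T₂ - 1/T₁)
Step 2: ln(k₂/k₁) = ln(1.223e+06/6.640e+00) = ln(184187) = 12.1237
Step 3: 1/T₂ - 1/T₁ = 1/519 - 1/384 = -6.773844e-04 K⁻¹
Step 4: Eₐ = -R × ln(k₂/k₁) / (1/T₂ - 1/T₁) = -8.314 × 12.1237 / -6.773844e-04
Step 5: Eₐ = 1.4880e+05 J/mol = 148.8 kJ/mol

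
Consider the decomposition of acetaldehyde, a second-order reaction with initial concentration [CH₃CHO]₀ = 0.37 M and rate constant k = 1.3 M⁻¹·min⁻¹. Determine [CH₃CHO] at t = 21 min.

0.03333 M

Step 1: For a second-order reaction: 1/[CH₃CHO] = 1/[CH₃CHO]₀ + kt
Step 2: 1/[CH₃CHO] = 1/0.37 + 1.3 × 21
Step 3: 1/[CH₃CHO] = 2.703 + 27.3 = 30
Step 4: [CH₃CHO] = 1/30 = 0.03333 M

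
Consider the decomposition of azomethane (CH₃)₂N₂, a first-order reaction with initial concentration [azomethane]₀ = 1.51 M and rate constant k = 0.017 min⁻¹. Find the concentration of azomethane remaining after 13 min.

1.211 M

Step 1: For a first-order reaction: [azomethane] = [azomethane]₀ × e^(-kt)
Step 2: [azomethane] = 1.51 × e^(-0.017 × 13)
Step 3: [azomethane] = 1.51 × e^(-0.221)
Step 4: [azomethane] = 1.51 × 0.801717 = 1.211 M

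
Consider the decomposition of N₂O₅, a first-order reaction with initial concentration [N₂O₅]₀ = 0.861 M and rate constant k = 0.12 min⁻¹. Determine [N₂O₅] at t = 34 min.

0.01456 M

Step 1: For a first-order reaction: [N₂O₅] = [N₂O₅]₀ × e^(-kt)
Step 2: [N₂O₅] = 0.861 × e^(-0.12 × 34)
Step 3: [N₂O₅] = 0.861 × e^(-4.08)
Step 4: [N₂O₅] = 0.861 × 0.0169075 = 0.01456 M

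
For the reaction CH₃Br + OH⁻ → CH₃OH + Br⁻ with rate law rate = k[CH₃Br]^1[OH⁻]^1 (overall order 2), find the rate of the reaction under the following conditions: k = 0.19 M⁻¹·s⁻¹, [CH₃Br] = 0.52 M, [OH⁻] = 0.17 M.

0.0168 M/s

Step 1: The rate law is rate = k[CH₃Br]^1[OH⁻]^1, overall order = 1+1 = 2
Step 2: Substitute values: rate = 0.19 × (0.52)^1 × (0.17)^1
Step 3: rate = 0.19 × 0.52 × 0.17 = 0.016796 M/s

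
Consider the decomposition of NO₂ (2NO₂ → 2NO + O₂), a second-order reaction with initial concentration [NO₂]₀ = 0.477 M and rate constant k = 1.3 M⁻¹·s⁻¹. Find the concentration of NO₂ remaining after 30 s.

0.02433 M

Step 1: For a second-order reaction: 1/[NO₂] = 1/[NO₂]₀ + kt
Step 2: 1/[NO₂] = 1/0.477 + 1.3 × 30
Step 3: 1/[NO₂] = 2.096 + 39 = 41.1
Step 4: [NO₂] = 1/41.1 = 0.02433 M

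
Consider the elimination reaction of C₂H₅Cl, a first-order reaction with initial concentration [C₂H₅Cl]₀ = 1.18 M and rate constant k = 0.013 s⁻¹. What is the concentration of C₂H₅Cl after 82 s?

0.4064 M

Step 1: For a first-order reaction: [C₂H₅Cl] = [C₂H₅Cl]₀ × e^(-kt)
Step 2: [C₂H₅Cl] = 1.18 × e^(-0.013 × 82)
Step 3: [C₂H₅Cl] = 1.18 × e^(-1.066)
Step 4: [C₂H₅Cl] = 1.18 × 0.344383 = 0.4064 M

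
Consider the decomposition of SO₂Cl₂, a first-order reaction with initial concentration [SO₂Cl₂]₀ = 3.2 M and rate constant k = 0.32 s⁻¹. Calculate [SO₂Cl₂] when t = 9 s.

0.1796 M

Step 1: For a first-order reaction: [SO₂Cl₂] = [SO₂Cl₂]₀ × e^(-kt)
Step 2: [SO₂Cl₂] = 3.2 × e^(-0.32 × 9)
Step 3: [SO₂Cl₂] = 3.2 × e^(-2.88)
Step 4: [SO₂Cl₂] = 3.2 × 0.0561348 = 0.1796 M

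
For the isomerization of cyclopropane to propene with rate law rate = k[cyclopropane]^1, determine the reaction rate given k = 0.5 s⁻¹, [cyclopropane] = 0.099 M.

0.0495 M/s

Step 1: Identify the rate law: rate = k[cyclopropane]^1
Step 2: Substitute values: rate = 0.5 × (0.099)^1
Step 3: Calculate: rate = 0.5 × 0.099 = 0.0495 M/s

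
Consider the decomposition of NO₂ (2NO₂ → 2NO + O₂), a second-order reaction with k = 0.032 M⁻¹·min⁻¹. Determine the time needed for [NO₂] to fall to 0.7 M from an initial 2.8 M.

33.48 min

Step 1: For second-order: t = (1/[NO₂] - 1/[NO₂]₀)/k
Step 2: t = (1/0.7 - 1/2.8)/0.032
Step 3: t = (1.429 - 0.3571)/0.032
Step 4: t = 1.071/0.032 = 33.48 min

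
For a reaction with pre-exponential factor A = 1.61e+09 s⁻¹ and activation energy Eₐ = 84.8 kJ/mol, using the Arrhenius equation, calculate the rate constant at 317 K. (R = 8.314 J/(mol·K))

1.71e-05 s⁻¹

Step 1: Use the Arrhenius equation: k = A × exp(-Eₐ/RT)
Step 2: Convert Eₐ to J/mol: 84.8 kJ/mol = 84800 J/mol
Step 3: Calculate the exponent: -Eₐ/(RT) = -84800/(8.314 × 317) = -32.17559
Step 4: k = 1.61e+09 × exp(-32.17559)
Step 5: k = 1.61e+09 × 1.06248e-14 = 1.7106e-05 s⁻¹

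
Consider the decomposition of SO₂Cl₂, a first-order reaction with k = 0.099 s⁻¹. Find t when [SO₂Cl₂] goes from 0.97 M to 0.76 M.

2.464 s

Step 1: For first-order: t = ln([SO₂Cl₂]₀/[SO₂Cl₂])/k
Step 2: t = ln(0.97/0.76)/0.099
Step 3: t = ln(1.276)/0.099
Step 4: t = 0.244/0.099 = 2.464 s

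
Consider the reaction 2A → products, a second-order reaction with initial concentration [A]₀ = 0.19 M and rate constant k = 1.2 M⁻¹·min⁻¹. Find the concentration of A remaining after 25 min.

0.02836 M

Step 1: For a second-order reaction: 1/[A] = 1/[A]₀ + kt
Step 2: 1/[A] = 1/0.19 + 1.2 × 25
Step 3: 1/[A] = 5.263 + 30 = 35.26
Step 4: [A] = 1/35.26 = 0.02836 M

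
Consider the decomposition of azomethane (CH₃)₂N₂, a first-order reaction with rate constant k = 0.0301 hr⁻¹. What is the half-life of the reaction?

23.03 hr

Step 1: For a first-order reaction, t₁/₂ = ln(2)/k
Step 2: t₁/₂ = ln(2)/0.0301
Step 3: t₁/₂ = 0.6931/0.0301 = 23.03 hr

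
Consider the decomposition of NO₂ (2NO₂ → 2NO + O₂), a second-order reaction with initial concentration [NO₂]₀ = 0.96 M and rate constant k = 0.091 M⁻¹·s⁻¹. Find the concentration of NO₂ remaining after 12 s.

0.4687 M

Step 1: For a second-order reaction: 1/[NO₂] = 1/[NO₂]₀ + kt
Step 2: 1/[NO₂] = 1/0.96 + 0.091 × 12
Step 3: 1/[NO₂] = 1.042 + 1.092 = 2.134
Step 4: [NO₂] = 1/2.134 = 0.4687 M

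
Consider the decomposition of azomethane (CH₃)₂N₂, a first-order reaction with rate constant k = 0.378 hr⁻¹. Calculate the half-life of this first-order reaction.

1.834 hr

Step 1: For a first-order reaction, t₁/₂ = ln(2)/k
Step 2: t₁/₂ = ln(2)/0.378
Step 3: t₁/₂ = 0.6931/0.378 = 1.834 hr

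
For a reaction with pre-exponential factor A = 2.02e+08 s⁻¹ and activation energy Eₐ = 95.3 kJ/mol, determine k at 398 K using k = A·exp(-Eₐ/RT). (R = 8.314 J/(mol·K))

6.27e-05 s⁻¹

Step 1: Use the Arrhenius equation: k = A × exp(-Eₐ/RT)
Step 2: Convert Eₐ to J/mol: 95.3 kJ/mol = 95300 J/mol
Step 3: Calculate the exponent: -Eₐ/(RT) = -95300/(8.314 × 398) = -28.80049
Step 4: k = 2.02e+08 × exp(-28.80049)
Step 5: k = 2.02e+08 × 3.10532e-13 = 6.2727e-05 s⁻¹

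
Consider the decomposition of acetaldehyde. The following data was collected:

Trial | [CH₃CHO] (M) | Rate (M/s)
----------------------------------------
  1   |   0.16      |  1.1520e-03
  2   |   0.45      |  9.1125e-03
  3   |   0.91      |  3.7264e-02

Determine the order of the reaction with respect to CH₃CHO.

second order (2)

Step 1: Compare trials to find order n where rate₂/rate₁ = ([CH₃CHO]₂/[CH₃CHO]₁)^n
Step 2: rate₂/rate₁ = 9.1125e-03/1.1520e-03 = 7.91
Step 3: [CH₃CHO]₂/[CH₃CHO]₁ = 0.45/0.16 = 2.812
Step 4: n = ln(7.91)/ln(2.812) = 2.00 ≈ 2
Step 5: The reaction is second order in CH₃CHO.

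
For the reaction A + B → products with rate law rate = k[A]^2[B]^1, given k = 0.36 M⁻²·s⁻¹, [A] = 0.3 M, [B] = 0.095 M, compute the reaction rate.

0.003078 M/s

Step 1: The rate law is rate = k[A]^2[B]^1
Step 2: Substitute: rate = 0.36 × (0.3)^2 × (0.095)^1
Step 3: rate = 0.36 × 0.09 × 0.095 = 0.003078 M/s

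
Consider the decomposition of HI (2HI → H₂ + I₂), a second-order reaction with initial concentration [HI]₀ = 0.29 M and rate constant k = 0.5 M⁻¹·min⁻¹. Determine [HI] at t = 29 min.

0.05572 M

Step 1: For a second-order reaction: 1/[HI] = 1/[HI]₀ + kt
Step 2: 1/[HI] = 1/0.29 + 0.5 × 29
Step 3: 1/[HI] = 3.448 + 14.5 = 17.95
Step 4: [HI] = 1/17.95 = 0.05572 M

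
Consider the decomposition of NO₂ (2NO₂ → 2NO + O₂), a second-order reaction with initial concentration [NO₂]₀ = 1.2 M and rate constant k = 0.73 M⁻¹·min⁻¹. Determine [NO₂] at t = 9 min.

0.1351 M

Step 1: For a second-order reaction: 1/[NO₂] = 1/[NO₂]₀ + kt
Step 2: 1/[NO₂] = 1/1.2 + 0.73 × 9
Step 3: 1/[NO₂] = 0.8333 + 6.57 = 7.403
Step 4: [NO₂] = 1/7.403 = 0.1351 M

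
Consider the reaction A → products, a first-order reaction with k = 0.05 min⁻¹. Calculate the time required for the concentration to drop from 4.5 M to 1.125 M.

27.73 min

Step 1: For first-order: t = ln([A]₀/[A])/k
Step 2: t = ln(4.5/1.125)/0.05
Step 3: t = ln(4)/0.05
Step 4: t = 1.386/0.05 = 27.73 min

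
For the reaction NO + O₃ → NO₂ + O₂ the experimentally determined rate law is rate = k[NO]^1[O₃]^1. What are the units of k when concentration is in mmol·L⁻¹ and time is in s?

(mmol·L⁻¹)⁻¹·s⁻¹

Step 1: Overall order = 1 + 1 = 2.
Step 2: rate has units mmol·L⁻¹·s⁻¹; [NO]^1[O₃]^1 has units (mmol·L⁻¹)^2.
Step 3: k = rate/([NO]^1[O₃]^1), so units of k = (mmol·L⁻¹)^(1-2)·s⁻¹ = (mmol·L⁻¹)⁻¹·s⁻¹.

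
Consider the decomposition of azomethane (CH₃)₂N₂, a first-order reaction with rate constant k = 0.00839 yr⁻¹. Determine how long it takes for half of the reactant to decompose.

82.62 yr

Step 1: For a first-order reaction, t₁/₂ = ln(2)/k
Step 2: t₁/₂ = ln(2)/0.00839
Step 3: t₁/₂ = 0.6931/0.00839 = 82.62 yr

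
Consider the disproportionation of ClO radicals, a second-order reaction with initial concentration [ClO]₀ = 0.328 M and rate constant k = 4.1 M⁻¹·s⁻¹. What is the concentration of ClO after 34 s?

0.00702 M

Step 1: For a second-order reaction: 1/[ClO] = 1/[ClO]₀ + kt
Step 2: 1/[ClO] = 1/0.328 + 4.1 × 34
Step 3: 1/[ClO] = 3.049 + 139.4 = 142.4
Step 4: [ClO] = 1/142.4 = 0.00702 M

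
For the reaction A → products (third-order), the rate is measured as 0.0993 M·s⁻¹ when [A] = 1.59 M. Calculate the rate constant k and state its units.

0.0247 M⁻²·s⁻¹

Step 1: rate = k[A]^3, so k = rate / [A]^3.
Step 2: k = 0.0993 / (1.59)^3 = 0.0993 / 4.02.
Step 3: k = 0.0247 M⁻²·s⁻¹.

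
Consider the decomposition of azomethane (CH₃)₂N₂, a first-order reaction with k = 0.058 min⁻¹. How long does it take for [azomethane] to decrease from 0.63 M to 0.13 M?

27.21 min

Step 1: For first-order: t = ln([azomethane]₀/[azomethane])/k
Step 2: t = ln(0.63/0.13)/0.058
Step 3: t = ln(4.846)/0.058
Step 4: t = 1.578/0.058 = 27.21 min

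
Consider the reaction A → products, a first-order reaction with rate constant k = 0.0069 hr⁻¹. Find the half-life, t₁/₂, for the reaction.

100.5 hr

Step 1: For a first-order reaction, t₁/₂ = ln(2)/k
Step 2: t₁/₂ = ln(2)/0.0069
Step 3: t₁/₂ = 0.6931/0.0069 = 100.5 hr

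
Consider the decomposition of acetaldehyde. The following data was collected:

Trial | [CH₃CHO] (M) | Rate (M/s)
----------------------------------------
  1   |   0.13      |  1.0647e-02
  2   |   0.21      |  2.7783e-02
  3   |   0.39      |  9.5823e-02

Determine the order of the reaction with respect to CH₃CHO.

second order (2)

Step 1: Compare trials to find order n where rate₂/rate₁ = ([CH₃CHO]₂/[CH₃CHO]₁)^n
Step 2: rate₂/rate₁ = 2.7783e-02/1.0647e-02 = 2.609
Step 3: [CH₃CHO]₂/[CH₃CHO]₁ = 0.21/0.13 = 1.615
Step 4: n = ln(2.609)/ln(1.615) = 2.00 ≈ 2
Step 5: The reaction is second order in CH₃CHO.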